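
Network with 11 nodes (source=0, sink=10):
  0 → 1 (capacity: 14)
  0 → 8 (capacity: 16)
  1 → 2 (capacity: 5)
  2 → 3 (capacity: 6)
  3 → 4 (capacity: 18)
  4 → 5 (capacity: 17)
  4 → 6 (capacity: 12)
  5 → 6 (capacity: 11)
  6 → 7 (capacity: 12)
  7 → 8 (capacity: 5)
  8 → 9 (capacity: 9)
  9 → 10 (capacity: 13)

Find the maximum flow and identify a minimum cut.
Max flow = 9, Min cut edges: (8,9)

Maximum flow: 9
Minimum cut: (8,9)
Partition: S = [0, 1, 2, 3, 4, 5, 6, 7, 8], T = [9, 10]

Max-flow min-cut theorem verified: both equal 9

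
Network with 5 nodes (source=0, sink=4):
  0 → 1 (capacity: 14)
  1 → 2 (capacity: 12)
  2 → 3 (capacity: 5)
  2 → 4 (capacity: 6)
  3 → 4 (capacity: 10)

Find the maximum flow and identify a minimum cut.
Max flow = 11, Min cut edges: (2,3), (2,4)

Maximum flow: 11
Minimum cut: (2,3), (2,4)
Partition: S = [0, 1, 2], T = [3, 4]

Max-flow min-cut theorem verified: both equal 11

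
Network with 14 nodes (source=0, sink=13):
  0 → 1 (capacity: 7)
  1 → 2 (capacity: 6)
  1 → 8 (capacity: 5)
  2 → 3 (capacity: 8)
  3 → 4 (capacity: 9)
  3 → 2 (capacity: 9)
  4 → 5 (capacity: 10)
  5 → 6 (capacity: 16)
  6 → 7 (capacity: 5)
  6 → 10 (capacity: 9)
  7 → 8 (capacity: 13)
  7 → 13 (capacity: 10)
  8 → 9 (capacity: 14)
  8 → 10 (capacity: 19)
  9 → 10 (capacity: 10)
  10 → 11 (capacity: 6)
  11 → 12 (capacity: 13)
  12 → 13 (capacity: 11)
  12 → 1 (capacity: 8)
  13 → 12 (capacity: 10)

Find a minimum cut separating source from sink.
Min cut value = 7, edges: (0,1)

Min cut value: 7
Partition: S = [0], T = [1, 2, 3, 4, 5, 6, 7, 8, 9, 10, 11, 12, 13]
Cut edges: (0,1)

By max-flow min-cut theorem, max flow = min cut = 7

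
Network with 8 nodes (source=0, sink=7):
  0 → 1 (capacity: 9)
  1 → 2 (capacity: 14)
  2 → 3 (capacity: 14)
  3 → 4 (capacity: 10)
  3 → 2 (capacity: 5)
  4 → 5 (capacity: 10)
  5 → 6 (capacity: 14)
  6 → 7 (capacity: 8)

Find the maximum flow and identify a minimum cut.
Max flow = 8, Min cut edges: (6,7)

Maximum flow: 8
Minimum cut: (6,7)
Partition: S = [0, 1, 2, 3, 4, 5, 6], T = [7]

Max-flow min-cut theorem verified: both equal 8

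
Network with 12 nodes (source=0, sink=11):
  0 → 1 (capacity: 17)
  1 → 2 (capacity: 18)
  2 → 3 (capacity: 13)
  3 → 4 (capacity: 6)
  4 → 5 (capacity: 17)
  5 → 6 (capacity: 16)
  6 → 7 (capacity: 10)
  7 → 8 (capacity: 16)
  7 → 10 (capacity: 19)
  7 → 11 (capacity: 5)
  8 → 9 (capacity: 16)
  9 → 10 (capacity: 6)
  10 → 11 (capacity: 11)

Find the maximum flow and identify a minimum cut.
Max flow = 6, Min cut edges: (3,4)

Maximum flow: 6
Minimum cut: (3,4)
Partition: S = [0, 1, 2, 3], T = [4, 5, 6, 7, 8, 9, 10, 11]

Max-flow min-cut theorem verified: both equal 6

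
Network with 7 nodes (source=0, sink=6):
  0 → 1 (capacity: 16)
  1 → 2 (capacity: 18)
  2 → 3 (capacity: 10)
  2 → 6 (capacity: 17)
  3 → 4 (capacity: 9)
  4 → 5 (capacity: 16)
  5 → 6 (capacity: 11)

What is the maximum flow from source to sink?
Maximum flow = 16

Max flow: 16

Flow assignment:
  0 → 1: 16/16
  1 → 2: 16/18
  2 → 6: 16/17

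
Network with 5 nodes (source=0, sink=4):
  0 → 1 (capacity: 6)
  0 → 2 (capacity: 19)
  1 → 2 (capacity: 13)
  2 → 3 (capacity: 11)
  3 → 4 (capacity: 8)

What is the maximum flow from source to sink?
Maximum flow = 8

Max flow: 8

Flow assignment:
  0 → 1: 6/6
  0 → 2: 2/19
  1 → 2: 6/13
  2 → 3: 8/11
  3 → 4: 8/8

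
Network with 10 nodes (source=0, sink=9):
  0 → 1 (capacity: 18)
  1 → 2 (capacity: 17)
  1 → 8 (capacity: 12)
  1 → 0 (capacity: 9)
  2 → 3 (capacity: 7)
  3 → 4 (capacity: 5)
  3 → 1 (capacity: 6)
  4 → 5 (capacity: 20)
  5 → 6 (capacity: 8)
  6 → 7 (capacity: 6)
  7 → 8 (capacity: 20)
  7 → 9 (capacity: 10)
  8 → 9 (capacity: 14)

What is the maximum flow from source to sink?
Maximum flow = 17

Max flow: 17

Flow assignment:
  0 → 1: 17/18
  1 → 2: 5/17
  1 → 8: 12/12
  2 → 3: 5/7
  3 → 4: 5/5
  4 → 5: 5/20
  5 → 6: 5/8
  6 → 7: 5/6
  7 → 9: 5/10
  8 → 9: 12/14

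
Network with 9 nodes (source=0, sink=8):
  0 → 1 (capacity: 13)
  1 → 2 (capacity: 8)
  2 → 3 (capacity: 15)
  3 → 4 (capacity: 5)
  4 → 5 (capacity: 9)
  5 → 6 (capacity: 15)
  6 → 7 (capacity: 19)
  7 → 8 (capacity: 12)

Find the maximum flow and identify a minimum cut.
Max flow = 5, Min cut edges: (3,4)

Maximum flow: 5
Minimum cut: (3,4)
Partition: S = [0, 1, 2, 3], T = [4, 5, 6, 7, 8]

Max-flow min-cut theorem verified: both equal 5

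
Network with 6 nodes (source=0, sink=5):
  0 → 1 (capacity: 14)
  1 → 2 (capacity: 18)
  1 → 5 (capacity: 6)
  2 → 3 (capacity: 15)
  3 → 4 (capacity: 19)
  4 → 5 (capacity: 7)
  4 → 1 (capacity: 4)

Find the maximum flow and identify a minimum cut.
Max flow = 13, Min cut edges: (1,5), (4,5)

Maximum flow: 13
Minimum cut: (1,5), (4,5)
Partition: S = [0, 1, 2, 3, 4], T = [5]

Max-flow min-cut theorem verified: both equal 13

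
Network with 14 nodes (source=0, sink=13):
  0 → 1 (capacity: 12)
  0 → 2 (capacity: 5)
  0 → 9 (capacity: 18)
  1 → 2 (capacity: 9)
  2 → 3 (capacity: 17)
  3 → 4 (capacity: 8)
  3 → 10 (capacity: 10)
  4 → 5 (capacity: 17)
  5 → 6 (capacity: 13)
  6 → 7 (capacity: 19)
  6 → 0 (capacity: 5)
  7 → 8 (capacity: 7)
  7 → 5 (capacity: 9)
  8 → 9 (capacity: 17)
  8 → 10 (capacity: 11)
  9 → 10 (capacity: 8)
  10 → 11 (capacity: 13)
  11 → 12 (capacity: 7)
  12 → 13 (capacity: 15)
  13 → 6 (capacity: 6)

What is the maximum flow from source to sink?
Maximum flow = 7

Max flow: 7

Flow assignment:
  0 → 1: 9/12
  1 → 2: 9/9
  2 → 3: 9/17
  3 → 4: 4/8
  3 → 10: 5/10
  4 → 5: 4/17
  5 → 6: 4/13
  6 → 7: 2/19
  6 → 0: 2/5
  7 → 8: 2/7
  8 → 9: 2/17
  9 → 10: 2/8
  10 → 11: 7/13
  11 → 12: 7/7
  12 → 13: 7/15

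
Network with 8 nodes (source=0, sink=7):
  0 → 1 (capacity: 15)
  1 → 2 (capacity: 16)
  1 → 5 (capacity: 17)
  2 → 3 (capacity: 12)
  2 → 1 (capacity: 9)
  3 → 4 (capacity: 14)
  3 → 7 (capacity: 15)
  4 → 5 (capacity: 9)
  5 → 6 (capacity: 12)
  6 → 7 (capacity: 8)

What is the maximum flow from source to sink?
Maximum flow = 15

Max flow: 15

Flow assignment:
  0 → 1: 15/15
  1 → 2: 12/16
  1 → 5: 3/17
  2 → 3: 12/12
  3 → 7: 12/15
  5 → 6: 3/12
  6 → 7: 3/8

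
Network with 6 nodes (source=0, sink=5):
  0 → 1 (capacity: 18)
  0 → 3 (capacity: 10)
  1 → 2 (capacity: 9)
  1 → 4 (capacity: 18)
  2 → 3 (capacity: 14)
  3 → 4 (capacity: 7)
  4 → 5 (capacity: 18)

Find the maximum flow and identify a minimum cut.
Max flow = 18, Min cut edges: (4,5)

Maximum flow: 18
Minimum cut: (4,5)
Partition: S = [0, 1, 2, 3, 4], T = [5]

Max-flow min-cut theorem verified: both equal 18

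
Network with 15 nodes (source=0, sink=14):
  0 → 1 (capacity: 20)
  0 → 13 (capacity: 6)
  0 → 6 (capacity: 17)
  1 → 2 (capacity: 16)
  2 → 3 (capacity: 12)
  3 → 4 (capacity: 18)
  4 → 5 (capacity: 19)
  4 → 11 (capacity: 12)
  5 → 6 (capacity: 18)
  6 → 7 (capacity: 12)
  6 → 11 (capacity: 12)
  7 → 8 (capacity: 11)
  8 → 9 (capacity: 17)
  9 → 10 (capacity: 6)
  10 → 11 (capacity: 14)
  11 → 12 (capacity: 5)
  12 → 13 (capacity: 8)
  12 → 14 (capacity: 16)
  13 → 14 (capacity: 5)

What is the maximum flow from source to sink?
Maximum flow = 10

Max flow: 10

Flow assignment:
  0 → 1: 5/20
  0 → 13: 5/6
  1 → 2: 5/16
  2 → 3: 5/12
  3 → 4: 5/18
  4 → 5: 5/19
  5 → 6: 5/18
  6 → 7: 5/12
  7 → 8: 5/11
  8 → 9: 5/17
  9 → 10: 5/6
  10 → 11: 5/14
  11 → 12: 5/5
  12 → 14: 5/16
  13 → 14: 5/5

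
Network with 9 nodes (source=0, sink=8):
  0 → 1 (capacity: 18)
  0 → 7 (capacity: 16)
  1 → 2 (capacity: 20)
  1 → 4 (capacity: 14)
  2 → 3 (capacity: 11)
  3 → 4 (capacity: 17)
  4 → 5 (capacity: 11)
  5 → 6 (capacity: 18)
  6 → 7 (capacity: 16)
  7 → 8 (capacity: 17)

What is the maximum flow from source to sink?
Maximum flow = 17

Max flow: 17

Flow assignment:
  0 → 1: 11/18
  0 → 7: 6/16
  1 → 2: 4/20
  1 → 4: 7/14
  2 → 3: 4/11
  3 → 4: 4/17
  4 → 5: 11/11
  5 → 6: 11/18
  6 → 7: 11/16
  7 → 8: 17/17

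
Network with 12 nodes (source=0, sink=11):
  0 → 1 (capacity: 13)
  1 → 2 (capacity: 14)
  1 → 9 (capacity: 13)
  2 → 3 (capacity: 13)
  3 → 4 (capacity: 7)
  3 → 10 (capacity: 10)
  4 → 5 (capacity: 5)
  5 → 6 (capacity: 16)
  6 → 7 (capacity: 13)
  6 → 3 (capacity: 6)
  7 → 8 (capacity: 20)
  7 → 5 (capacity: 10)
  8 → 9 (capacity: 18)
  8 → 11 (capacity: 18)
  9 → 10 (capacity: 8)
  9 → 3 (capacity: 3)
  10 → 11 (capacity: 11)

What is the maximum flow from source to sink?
Maximum flow = 13

Max flow: 13

Flow assignment:
  0 → 1: 13/13
  1 → 2: 2/14
  1 → 9: 11/13
  2 → 3: 2/13
  3 → 4: 2/7
  3 → 10: 3/10
  4 → 5: 2/5
  5 → 6: 2/16
  6 → 7: 2/13
  7 → 8: 2/20
  8 → 11: 2/18
  9 → 10: 8/8
  9 → 3: 3/3
  10 → 11: 11/11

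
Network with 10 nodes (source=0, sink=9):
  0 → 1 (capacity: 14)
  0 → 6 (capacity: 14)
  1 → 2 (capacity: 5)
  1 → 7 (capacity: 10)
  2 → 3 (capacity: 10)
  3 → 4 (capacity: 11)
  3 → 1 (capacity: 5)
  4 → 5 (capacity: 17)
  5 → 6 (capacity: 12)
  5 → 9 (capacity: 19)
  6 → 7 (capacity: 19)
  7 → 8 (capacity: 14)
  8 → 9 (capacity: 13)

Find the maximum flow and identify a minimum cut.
Max flow = 18, Min cut edges: (1,2), (8,9)

Maximum flow: 18
Minimum cut: (1,2), (8,9)
Partition: S = [0, 1, 6, 7, 8], T = [2, 3, 4, 5, 9]

Max-flow min-cut theorem verified: both equal 18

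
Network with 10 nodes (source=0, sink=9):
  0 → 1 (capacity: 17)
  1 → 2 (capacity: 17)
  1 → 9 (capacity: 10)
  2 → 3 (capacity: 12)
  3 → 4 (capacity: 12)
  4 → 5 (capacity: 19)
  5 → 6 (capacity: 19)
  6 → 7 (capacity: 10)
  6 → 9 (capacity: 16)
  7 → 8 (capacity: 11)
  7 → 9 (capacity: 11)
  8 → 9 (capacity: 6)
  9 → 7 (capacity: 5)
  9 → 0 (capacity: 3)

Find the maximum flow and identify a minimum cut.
Max flow = 17, Min cut edges: (0,1)

Maximum flow: 17
Minimum cut: (0,1)
Partition: S = [0], T = [1, 2, 3, 4, 5, 6, 7, 8, 9]

Max-flow min-cut theorem verified: both equal 17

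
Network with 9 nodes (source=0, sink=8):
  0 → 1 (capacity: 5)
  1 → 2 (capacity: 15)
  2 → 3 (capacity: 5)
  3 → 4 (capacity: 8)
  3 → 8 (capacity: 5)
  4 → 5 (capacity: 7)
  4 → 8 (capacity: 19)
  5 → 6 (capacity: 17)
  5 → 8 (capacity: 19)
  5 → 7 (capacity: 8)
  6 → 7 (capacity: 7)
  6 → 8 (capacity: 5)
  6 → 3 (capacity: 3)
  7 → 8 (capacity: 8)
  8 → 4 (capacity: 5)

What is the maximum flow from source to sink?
Maximum flow = 5

Max flow: 5

Flow assignment:
  0 → 1: 5/5
  1 → 2: 5/15
  2 → 3: 5/5
  3 → 8: 5/5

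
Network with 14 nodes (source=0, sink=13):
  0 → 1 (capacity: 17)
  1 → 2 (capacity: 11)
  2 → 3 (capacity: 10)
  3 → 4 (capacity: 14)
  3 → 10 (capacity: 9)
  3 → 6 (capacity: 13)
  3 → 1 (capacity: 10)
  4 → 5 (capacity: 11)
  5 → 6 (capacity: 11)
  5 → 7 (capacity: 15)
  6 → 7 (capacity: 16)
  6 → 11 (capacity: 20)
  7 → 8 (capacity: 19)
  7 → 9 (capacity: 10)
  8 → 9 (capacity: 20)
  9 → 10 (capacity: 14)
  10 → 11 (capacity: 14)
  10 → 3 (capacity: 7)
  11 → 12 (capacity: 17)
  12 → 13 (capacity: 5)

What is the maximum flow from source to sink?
Maximum flow = 5

Max flow: 5

Flow assignment:
  0 → 1: 5/17
  1 → 2: 10/11
  2 → 3: 10/10
  3 → 10: 5/9
  3 → 1: 5/10
  10 → 11: 5/14
  11 → 12: 5/17
  12 → 13: 5/5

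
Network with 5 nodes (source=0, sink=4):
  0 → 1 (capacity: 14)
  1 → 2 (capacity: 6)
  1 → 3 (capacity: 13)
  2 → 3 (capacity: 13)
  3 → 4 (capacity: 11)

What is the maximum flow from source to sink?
Maximum flow = 11

Max flow: 11

Flow assignment:
  0 → 1: 11/14
  1 → 3: 11/13
  3 → 4: 11/11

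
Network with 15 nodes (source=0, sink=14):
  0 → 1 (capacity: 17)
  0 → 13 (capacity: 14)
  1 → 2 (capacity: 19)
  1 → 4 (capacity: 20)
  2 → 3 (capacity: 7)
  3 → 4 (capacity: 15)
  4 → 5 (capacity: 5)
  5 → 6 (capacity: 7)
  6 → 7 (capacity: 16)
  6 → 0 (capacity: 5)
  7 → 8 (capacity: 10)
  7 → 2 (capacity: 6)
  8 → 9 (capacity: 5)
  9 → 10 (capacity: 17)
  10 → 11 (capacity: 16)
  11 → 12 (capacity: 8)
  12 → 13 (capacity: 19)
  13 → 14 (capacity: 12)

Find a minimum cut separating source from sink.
Min cut value = 12, edges: (13,14)

Min cut value: 12
Partition: S = [0, 1, 2, 3, 4, 5, 6, 7, 8, 9, 10, 11, 12, 13], T = [14]
Cut edges: (13,14)

By max-flow min-cut theorem, max flow = min cut = 12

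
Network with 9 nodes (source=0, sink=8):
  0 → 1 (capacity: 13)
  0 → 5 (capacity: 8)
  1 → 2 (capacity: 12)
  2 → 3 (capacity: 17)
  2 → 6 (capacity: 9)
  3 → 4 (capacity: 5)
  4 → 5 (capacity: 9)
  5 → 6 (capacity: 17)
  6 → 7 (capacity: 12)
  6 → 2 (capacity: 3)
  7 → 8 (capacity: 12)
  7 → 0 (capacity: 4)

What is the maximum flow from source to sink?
Maximum flow = 12

Max flow: 12

Flow assignment:
  0 → 1: 12/13
  1 → 2: 12/12
  2 → 3: 3/17
  2 → 6: 9/9
  3 → 4: 3/5
  4 → 5: 3/9
  5 → 6: 3/17
  6 → 7: 12/12
  7 → 8: 12/12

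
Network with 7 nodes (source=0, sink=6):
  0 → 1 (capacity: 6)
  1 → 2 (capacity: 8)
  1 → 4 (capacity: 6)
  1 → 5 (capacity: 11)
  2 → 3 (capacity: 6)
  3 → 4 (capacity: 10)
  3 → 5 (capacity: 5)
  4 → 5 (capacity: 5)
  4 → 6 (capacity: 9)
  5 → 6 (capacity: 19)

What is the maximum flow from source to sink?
Maximum flow = 6

Max flow: 6

Flow assignment:
  0 → 1: 6/6
  1 → 4: 6/6
  4 → 6: 6/9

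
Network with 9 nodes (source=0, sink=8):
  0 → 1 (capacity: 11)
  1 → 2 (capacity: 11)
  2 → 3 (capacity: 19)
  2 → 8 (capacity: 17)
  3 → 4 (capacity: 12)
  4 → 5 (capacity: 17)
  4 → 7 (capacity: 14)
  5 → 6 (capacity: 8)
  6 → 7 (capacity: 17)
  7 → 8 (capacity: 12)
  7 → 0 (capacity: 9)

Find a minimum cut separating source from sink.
Min cut value = 11, edges: (1,2)

Min cut value: 11
Partition: S = [0, 1], T = [2, 3, 4, 5, 6, 7, 8]
Cut edges: (1,2)

By max-flow min-cut theorem, max flow = min cut = 11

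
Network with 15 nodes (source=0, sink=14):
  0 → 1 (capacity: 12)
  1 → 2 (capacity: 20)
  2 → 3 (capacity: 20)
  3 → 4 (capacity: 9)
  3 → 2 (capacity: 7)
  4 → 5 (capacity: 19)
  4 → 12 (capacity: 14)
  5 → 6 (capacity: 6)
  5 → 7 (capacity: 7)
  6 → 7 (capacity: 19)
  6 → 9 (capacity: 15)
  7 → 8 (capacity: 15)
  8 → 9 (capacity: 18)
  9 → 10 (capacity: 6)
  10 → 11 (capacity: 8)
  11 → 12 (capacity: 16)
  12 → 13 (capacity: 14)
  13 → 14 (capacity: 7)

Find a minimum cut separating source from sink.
Min cut value = 7, edges: (13,14)

Min cut value: 7
Partition: S = [0, 1, 2, 3, 4, 5, 6, 7, 8, 9, 10, 11, 12, 13], T = [14]
Cut edges: (13,14)

By max-flow min-cut theorem, max flow = min cut = 7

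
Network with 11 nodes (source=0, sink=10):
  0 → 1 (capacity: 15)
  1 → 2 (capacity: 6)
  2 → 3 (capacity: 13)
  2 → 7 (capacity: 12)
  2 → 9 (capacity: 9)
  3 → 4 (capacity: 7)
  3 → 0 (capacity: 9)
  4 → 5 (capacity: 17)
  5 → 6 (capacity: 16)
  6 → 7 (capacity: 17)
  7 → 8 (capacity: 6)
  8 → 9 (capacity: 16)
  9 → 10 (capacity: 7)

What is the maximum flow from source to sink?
Maximum flow = 6

Max flow: 6

Flow assignment:
  0 → 1: 6/15
  1 → 2: 6/6
  2 → 9: 6/9
  9 → 10: 6/7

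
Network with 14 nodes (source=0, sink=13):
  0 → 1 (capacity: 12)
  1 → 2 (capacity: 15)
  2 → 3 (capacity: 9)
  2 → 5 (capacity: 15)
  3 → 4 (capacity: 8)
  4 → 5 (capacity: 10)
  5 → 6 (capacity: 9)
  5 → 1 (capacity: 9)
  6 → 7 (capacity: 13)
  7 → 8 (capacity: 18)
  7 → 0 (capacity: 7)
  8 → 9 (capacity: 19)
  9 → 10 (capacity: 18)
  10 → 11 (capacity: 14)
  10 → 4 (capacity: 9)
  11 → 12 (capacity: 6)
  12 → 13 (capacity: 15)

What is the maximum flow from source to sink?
Maximum flow = 6

Max flow: 6

Flow assignment:
  0 → 1: 6/12
  1 → 2: 9/15
  2 → 5: 9/15
  4 → 5: 3/10
  5 → 6: 9/9
  5 → 1: 3/9
  6 → 7: 9/13
  7 → 8: 9/18
  8 → 9: 9/19
  9 → 10: 9/18
  10 → 11: 6/14
  10 → 4: 3/9
  11 → 12: 6/6
  12 → 13: 6/15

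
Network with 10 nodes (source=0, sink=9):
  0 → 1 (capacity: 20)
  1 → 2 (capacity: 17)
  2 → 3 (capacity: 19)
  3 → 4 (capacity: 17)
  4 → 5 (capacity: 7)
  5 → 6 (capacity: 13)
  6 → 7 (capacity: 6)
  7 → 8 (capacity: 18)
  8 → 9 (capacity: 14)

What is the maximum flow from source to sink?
Maximum flow = 6

Max flow: 6

Flow assignment:
  0 → 1: 6/20
  1 → 2: 6/17
  2 → 3: 6/19
  3 → 4: 6/17
  4 → 5: 6/7
  5 → 6: 6/13
  6 → 7: 6/6
  7 → 8: 6/18
  8 → 9: 6/14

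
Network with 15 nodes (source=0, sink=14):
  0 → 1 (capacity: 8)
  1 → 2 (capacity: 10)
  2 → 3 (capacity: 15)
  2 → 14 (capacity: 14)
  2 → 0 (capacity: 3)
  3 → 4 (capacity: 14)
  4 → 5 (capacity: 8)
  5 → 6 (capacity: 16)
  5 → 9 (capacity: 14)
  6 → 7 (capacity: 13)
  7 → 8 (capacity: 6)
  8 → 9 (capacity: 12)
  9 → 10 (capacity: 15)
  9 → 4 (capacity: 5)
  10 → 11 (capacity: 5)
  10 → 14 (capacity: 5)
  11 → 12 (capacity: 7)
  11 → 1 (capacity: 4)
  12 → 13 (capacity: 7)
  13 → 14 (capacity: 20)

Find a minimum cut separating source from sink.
Min cut value = 8, edges: (0,1)

Min cut value: 8
Partition: S = [0], T = [1, 2, 3, 4, 5, 6, 7, 8, 9, 10, 11, 12, 13, 14]
Cut edges: (0,1)

By max-flow min-cut theorem, max flow = min cut = 8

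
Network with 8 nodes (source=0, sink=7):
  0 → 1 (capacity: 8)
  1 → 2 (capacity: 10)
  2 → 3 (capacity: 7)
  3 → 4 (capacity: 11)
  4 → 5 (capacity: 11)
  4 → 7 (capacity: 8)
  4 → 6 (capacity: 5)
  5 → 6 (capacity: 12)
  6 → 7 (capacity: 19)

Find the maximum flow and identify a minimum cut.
Max flow = 7, Min cut edges: (2,3)

Maximum flow: 7
Minimum cut: (2,3)
Partition: S = [0, 1, 2], T = [3, 4, 5, 6, 7]

Max-flow min-cut theorem verified: both equal 7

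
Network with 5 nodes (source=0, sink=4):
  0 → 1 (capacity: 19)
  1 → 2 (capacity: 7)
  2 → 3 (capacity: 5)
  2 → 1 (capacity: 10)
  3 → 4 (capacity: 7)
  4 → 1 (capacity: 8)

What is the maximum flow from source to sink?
Maximum flow = 5

Max flow: 5

Flow assignment:
  0 → 1: 5/19
  1 → 2: 5/7
  2 → 3: 5/5
  3 → 4: 5/7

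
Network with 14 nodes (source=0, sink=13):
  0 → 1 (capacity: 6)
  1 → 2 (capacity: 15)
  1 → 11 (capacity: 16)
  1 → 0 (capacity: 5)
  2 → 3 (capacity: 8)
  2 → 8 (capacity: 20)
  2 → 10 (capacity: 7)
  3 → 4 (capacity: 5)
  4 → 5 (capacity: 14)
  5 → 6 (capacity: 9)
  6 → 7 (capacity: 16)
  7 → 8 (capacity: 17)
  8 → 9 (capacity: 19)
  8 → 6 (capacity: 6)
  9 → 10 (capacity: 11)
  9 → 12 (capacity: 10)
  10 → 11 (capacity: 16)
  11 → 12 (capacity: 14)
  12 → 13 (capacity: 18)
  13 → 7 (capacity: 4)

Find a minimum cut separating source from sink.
Min cut value = 6, edges: (0,1)

Min cut value: 6
Partition: S = [0], T = [1, 2, 3, 4, 5, 6, 7, 8, 9, 10, 11, 12, 13]
Cut edges: (0,1)

By max-flow min-cut theorem, max flow = min cut = 6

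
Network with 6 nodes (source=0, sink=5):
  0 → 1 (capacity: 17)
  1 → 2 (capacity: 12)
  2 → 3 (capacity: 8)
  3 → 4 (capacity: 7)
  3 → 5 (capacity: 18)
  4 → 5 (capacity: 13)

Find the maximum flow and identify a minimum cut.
Max flow = 8, Min cut edges: (2,3)

Maximum flow: 8
Minimum cut: (2,3)
Partition: S = [0, 1, 2], T = [3, 4, 5]

Max-flow min-cut theorem verified: both equal 8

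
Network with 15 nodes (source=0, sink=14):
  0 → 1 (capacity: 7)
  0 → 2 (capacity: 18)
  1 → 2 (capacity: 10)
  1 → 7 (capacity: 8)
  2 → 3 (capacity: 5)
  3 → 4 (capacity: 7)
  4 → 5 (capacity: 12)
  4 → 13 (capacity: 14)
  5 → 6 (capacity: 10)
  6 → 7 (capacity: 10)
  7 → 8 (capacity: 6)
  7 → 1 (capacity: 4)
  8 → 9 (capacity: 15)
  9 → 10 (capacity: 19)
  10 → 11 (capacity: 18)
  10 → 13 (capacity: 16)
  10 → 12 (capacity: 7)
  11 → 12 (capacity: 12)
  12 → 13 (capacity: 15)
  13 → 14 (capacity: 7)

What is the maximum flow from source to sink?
Maximum flow = 7

Max flow: 7

Flow assignment:
  0 → 1: 6/7
  0 → 2: 1/18
  1 → 7: 6/8
  2 → 3: 1/5
  3 → 4: 1/7
  4 → 13: 1/14
  7 → 8: 6/6
  8 → 9: 6/15
  9 → 10: 6/19
  10 → 13: 6/16
  13 → 14: 7/7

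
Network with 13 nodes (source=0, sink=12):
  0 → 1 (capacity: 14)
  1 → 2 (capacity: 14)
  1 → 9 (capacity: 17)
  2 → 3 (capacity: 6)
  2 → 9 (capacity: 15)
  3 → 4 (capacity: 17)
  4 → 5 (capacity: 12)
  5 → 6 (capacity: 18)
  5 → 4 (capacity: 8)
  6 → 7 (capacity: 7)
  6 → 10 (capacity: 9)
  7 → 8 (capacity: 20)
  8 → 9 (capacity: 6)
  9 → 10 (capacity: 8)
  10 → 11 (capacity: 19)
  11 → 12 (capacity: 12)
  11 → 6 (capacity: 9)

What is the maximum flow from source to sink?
Maximum flow = 12

Max flow: 12

Flow assignment:
  0 → 1: 12/14
  1 → 2: 6/14
  1 → 9: 6/17
  2 → 3: 6/6
  3 → 4: 6/17
  4 → 5: 6/12
  5 → 6: 6/18
  6 → 10: 6/9
  9 → 10: 6/8
  10 → 11: 12/19
  11 → 12: 12/12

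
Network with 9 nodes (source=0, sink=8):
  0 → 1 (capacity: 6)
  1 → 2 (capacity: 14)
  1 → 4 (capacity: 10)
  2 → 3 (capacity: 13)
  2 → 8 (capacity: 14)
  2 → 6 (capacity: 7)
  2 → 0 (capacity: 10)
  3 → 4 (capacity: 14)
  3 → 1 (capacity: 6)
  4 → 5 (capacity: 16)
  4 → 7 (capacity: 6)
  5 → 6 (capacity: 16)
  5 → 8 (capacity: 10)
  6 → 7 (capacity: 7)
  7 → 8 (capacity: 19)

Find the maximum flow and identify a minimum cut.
Max flow = 6, Min cut edges: (0,1)

Maximum flow: 6
Minimum cut: (0,1)
Partition: S = [0], T = [1, 2, 3, 4, 5, 6, 7, 8]

Max-flow min-cut theorem verified: both equal 6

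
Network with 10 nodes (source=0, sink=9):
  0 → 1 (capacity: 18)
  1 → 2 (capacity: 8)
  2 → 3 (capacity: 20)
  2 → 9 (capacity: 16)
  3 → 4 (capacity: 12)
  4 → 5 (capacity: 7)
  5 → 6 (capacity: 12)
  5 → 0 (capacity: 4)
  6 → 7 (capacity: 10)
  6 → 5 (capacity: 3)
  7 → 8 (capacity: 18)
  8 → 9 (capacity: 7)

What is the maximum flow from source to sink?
Maximum flow = 8

Max flow: 8

Flow assignment:
  0 → 1: 8/18
  1 → 2: 8/8
  2 → 9: 8/16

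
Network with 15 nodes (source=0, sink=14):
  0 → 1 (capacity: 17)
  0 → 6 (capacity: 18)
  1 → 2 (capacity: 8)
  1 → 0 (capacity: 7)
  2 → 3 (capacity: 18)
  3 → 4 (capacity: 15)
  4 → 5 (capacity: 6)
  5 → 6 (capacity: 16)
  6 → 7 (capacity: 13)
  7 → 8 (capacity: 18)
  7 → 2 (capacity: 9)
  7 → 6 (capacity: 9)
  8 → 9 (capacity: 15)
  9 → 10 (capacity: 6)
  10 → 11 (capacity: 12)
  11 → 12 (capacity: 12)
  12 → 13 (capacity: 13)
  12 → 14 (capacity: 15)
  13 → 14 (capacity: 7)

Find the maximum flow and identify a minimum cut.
Max flow = 6, Min cut edges: (9,10)

Maximum flow: 6
Minimum cut: (9,10)
Partition: S = [0, 1, 2, 3, 4, 5, 6, 7, 8, 9], T = [10, 11, 12, 13, 14]

Max-flow min-cut theorem verified: both equal 6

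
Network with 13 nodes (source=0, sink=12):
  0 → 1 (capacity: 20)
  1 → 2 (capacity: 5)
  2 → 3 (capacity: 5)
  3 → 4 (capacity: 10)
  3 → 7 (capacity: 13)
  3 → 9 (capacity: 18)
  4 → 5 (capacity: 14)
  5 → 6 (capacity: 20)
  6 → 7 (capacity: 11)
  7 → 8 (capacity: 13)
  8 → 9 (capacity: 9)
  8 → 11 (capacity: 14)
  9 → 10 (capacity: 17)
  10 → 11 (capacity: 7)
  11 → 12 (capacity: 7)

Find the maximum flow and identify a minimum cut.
Max flow = 5, Min cut edges: (2,3)

Maximum flow: 5
Minimum cut: (2,3)
Partition: S = [0, 1, 2], T = [3, 4, 5, 6, 7, 8, 9, 10, 11, 12]

Max-flow min-cut theorem verified: both equal 5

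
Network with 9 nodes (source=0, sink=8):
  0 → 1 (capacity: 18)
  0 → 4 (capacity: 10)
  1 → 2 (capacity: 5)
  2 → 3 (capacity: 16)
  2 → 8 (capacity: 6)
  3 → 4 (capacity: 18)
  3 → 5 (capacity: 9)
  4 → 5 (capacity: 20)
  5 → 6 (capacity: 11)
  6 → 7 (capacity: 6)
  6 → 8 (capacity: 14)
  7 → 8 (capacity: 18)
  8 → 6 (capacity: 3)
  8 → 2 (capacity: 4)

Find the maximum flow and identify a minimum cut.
Max flow = 15, Min cut edges: (0,4), (1,2)

Maximum flow: 15
Minimum cut: (0,4), (1,2)
Partition: S = [0, 1], T = [2, 3, 4, 5, 6, 7, 8]

Max-flow min-cut theorem verified: both equal 15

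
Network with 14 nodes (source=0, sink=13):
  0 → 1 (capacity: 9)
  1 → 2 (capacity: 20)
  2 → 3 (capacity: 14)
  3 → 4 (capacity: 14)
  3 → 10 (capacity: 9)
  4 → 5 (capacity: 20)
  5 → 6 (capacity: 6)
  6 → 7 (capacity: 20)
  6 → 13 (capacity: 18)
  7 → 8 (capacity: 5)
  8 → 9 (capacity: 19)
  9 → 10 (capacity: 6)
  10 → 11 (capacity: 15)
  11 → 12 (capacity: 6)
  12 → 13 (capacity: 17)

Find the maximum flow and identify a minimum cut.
Max flow = 9, Min cut edges: (0,1)

Maximum flow: 9
Minimum cut: (0,1)
Partition: S = [0], T = [1, 2, 3, 4, 5, 6, 7, 8, 9, 10, 11, 12, 13]

Max-flow min-cut theorem verified: both equal 9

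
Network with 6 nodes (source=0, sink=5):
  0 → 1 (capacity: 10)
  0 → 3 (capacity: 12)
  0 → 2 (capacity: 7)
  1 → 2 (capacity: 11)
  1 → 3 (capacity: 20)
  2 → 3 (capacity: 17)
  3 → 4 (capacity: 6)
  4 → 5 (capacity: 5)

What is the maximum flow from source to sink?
Maximum flow = 5

Max flow: 5

Flow assignment:
  0 → 3: 5/12
  3 → 4: 5/6
  4 → 5: 5/5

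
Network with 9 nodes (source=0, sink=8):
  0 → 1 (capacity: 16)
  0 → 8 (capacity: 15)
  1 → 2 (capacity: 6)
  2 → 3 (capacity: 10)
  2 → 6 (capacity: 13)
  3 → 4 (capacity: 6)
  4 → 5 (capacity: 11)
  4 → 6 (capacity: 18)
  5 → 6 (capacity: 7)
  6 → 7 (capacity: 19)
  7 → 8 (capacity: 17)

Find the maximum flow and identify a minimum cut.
Max flow = 21, Min cut edges: (0,8), (1,2)

Maximum flow: 21
Minimum cut: (0,8), (1,2)
Partition: S = [0, 1], T = [2, 3, 4, 5, 6, 7, 8]

Max-flow min-cut theorem verified: both equal 21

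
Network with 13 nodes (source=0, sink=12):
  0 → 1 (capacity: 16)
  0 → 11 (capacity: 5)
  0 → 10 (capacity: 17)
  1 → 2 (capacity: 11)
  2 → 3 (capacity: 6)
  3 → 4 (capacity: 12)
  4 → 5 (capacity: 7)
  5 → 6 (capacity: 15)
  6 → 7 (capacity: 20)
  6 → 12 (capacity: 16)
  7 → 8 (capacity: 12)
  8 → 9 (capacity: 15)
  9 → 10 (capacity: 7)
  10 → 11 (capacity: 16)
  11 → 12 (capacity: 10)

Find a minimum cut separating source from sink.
Min cut value = 16, edges: (2,3), (11,12)

Min cut value: 16
Partition: S = [0, 1, 2, 7, 8, 9, 10, 11], T = [3, 4, 5, 6, 12]
Cut edges: (2,3), (11,12)

By max-flow min-cut theorem, max flow = min cut = 16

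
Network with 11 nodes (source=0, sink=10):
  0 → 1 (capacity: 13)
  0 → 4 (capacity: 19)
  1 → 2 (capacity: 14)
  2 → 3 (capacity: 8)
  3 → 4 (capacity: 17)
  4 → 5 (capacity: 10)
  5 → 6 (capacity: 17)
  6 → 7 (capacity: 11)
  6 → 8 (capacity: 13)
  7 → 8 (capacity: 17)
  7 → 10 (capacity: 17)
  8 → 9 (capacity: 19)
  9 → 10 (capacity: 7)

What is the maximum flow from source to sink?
Maximum flow = 10

Max flow: 10

Flow assignment:
  0 → 1: 8/13
  0 → 4: 2/19
  1 → 2: 8/14
  2 → 3: 8/8
  3 → 4: 8/17
  4 → 5: 10/10
  5 → 6: 10/17
  6 → 7: 10/11
  7 → 10: 10/17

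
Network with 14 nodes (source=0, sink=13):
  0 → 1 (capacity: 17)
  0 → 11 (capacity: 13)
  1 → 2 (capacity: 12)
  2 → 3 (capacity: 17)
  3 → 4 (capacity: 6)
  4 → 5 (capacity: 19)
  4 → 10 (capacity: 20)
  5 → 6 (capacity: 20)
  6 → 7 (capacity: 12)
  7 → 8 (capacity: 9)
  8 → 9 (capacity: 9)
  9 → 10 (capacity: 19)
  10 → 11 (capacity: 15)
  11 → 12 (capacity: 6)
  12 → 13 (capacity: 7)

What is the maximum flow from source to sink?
Maximum flow = 6

Max flow: 6

Flow assignment:
  0 → 1: 6/17
  1 → 2: 6/12
  2 → 3: 6/17
  3 → 4: 6/6
  4 → 10: 6/20
  10 → 11: 6/15
  11 → 12: 6/6
  12 → 13: 6/7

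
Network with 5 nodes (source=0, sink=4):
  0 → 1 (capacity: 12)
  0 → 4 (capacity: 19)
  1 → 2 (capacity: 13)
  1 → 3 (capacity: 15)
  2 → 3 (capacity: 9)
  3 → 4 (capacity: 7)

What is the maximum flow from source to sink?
Maximum flow = 26

Max flow: 26

Flow assignment:
  0 → 1: 7/12
  0 → 4: 19/19
  1 → 3: 7/15
  3 → 4: 7/7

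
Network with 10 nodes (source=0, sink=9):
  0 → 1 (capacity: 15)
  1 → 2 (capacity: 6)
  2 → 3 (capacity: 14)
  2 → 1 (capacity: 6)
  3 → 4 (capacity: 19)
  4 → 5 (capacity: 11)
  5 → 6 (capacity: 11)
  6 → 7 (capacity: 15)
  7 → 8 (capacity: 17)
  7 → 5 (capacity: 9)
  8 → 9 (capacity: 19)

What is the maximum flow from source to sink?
Maximum flow = 6

Max flow: 6

Flow assignment:
  0 → 1: 6/15
  1 → 2: 6/6
  2 → 3: 6/14
  3 → 4: 6/19
  4 → 5: 6/11
  5 → 6: 6/11
  6 → 7: 6/15
  7 → 8: 6/17
  8 → 9: 6/19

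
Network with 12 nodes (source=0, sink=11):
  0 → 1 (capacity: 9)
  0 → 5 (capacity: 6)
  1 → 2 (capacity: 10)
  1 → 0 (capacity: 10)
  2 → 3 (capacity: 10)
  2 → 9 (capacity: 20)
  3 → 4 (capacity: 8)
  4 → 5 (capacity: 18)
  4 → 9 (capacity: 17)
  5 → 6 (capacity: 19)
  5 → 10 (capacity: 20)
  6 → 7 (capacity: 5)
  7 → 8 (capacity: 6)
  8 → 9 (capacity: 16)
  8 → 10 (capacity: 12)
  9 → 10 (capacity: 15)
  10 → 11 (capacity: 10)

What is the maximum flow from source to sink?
Maximum flow = 10

Max flow: 10

Flow assignment:
  0 → 1: 9/9
  0 → 5: 1/6
  1 → 2: 9/10
  2 → 9: 9/20
  5 → 10: 1/20
  9 → 10: 9/15
  10 → 11: 10/10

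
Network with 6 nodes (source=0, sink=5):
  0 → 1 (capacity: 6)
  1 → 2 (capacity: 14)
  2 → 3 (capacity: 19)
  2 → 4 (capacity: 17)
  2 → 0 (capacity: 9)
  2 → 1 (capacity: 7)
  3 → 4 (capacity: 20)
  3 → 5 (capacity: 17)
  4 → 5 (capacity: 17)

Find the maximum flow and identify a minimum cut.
Max flow = 6, Min cut edges: (0,1)

Maximum flow: 6
Minimum cut: (0,1)
Partition: S = [0], T = [1, 2, 3, 4, 5]

Max-flow min-cut theorem verified: both equal 6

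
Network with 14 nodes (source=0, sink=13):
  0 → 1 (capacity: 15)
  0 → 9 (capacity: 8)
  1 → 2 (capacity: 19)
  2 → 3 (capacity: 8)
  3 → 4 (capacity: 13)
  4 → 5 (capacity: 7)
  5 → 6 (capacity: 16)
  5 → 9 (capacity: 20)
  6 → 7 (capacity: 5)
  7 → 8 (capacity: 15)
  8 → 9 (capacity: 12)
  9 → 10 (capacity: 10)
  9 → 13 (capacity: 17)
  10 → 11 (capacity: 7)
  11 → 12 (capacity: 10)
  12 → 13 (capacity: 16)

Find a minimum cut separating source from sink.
Min cut value = 15, edges: (0,9), (4,5)

Min cut value: 15
Partition: S = [0, 1, 2, 3, 4], T = [5, 6, 7, 8, 9, 10, 11, 12, 13]
Cut edges: (0,9), (4,5)

By max-flow min-cut theorem, max flow = min cut = 15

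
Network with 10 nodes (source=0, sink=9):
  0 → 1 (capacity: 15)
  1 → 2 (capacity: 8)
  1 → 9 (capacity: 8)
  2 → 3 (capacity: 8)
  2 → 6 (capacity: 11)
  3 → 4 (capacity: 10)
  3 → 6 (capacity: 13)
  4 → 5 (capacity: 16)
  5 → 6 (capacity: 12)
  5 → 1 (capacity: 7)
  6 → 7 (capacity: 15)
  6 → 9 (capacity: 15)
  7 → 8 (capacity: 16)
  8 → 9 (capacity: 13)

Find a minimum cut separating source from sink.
Min cut value = 15, edges: (0,1)

Min cut value: 15
Partition: S = [0], T = [1, 2, 3, 4, 5, 6, 7, 8, 9]
Cut edges: (0,1)

By max-flow min-cut theorem, max flow = min cut = 15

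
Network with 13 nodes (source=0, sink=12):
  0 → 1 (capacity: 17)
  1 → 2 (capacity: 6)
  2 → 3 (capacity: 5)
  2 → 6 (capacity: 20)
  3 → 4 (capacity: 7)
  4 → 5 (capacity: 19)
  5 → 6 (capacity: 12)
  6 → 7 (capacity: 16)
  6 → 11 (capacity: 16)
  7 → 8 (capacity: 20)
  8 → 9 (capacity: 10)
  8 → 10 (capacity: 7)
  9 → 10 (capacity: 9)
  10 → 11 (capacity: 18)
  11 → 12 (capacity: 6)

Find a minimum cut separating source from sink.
Min cut value = 6, edges: (11,12)

Min cut value: 6
Partition: S = [0, 1, 2, 3, 4, 5, 6, 7, 8, 9, 10, 11], T = [12]
Cut edges: (11,12)

By max-flow min-cut theorem, max flow = min cut = 6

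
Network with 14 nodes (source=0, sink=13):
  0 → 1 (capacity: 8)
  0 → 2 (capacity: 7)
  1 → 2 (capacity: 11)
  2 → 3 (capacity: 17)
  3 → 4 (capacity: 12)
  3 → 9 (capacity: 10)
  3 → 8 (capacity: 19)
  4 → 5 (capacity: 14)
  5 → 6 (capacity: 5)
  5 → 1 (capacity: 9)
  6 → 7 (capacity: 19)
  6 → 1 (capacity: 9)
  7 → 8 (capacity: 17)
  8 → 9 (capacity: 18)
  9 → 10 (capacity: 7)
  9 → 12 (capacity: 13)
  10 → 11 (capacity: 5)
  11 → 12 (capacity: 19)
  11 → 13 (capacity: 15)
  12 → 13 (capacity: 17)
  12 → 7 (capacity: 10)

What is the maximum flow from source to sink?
Maximum flow = 15

Max flow: 15

Flow assignment:
  0 → 1: 8/8
  0 → 2: 7/7
  1 → 2: 8/11
  2 → 3: 15/17
  3 → 9: 10/10
  3 → 8: 5/19
  8 → 9: 5/18
  9 → 10: 2/7
  9 → 12: 13/13
  10 → 11: 2/5
  11 → 13: 2/15
  12 → 13: 13/17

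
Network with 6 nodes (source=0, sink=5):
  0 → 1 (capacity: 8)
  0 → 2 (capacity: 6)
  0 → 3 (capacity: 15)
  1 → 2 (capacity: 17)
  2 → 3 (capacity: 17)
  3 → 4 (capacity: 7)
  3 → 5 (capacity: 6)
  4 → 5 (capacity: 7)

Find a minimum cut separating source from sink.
Min cut value = 13, edges: (3,5), (4,5)

Min cut value: 13
Partition: S = [0, 1, 2, 3, 4], T = [5]
Cut edges: (3,5), (4,5)

By max-flow min-cut theorem, max flow = min cut = 13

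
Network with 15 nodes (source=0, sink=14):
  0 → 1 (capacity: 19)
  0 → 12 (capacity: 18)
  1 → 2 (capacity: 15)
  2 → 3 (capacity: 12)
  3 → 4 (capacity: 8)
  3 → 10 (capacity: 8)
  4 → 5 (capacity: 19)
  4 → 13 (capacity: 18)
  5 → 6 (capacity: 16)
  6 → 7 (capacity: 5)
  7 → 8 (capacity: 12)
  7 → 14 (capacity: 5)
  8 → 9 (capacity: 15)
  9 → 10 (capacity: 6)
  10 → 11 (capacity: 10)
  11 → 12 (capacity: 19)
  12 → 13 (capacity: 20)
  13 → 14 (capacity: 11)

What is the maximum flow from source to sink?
Maximum flow = 16

Max flow: 16

Flow assignment:
  0 → 1: 12/19
  0 → 12: 4/18
  1 → 2: 12/15
  2 → 3: 12/12
  3 → 4: 8/8
  3 → 10: 4/8
  4 → 5: 5/19
  4 → 13: 3/18
  5 → 6: 5/16
  6 → 7: 5/5
  7 → 14: 5/5
  10 → 11: 4/10
  11 → 12: 4/19
  12 → 13: 8/20
  13 → 14: 11/11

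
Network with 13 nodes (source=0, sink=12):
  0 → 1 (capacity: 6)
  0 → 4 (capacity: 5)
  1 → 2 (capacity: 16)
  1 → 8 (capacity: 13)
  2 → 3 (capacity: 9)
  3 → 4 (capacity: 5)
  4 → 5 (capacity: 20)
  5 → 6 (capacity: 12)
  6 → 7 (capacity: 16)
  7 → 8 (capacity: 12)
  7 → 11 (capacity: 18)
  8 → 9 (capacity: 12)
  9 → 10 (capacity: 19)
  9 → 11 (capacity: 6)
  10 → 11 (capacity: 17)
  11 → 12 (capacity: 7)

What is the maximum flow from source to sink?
Maximum flow = 7

Max flow: 7

Flow assignment:
  0 → 1: 2/6
  0 → 4: 5/5
  1 → 8: 2/13
  4 → 5: 5/20
  5 → 6: 5/12
  6 → 7: 5/16
  7 → 8: 4/12
  7 → 11: 1/18
  8 → 9: 6/12
  9 → 11: 6/6
  11 → 12: 7/7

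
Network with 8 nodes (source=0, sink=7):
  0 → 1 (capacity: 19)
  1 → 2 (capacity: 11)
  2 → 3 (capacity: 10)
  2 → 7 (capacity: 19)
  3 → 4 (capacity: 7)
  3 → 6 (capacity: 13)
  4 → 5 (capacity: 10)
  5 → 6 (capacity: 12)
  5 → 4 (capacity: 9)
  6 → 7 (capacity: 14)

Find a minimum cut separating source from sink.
Min cut value = 11, edges: (1,2)

Min cut value: 11
Partition: S = [0, 1], T = [2, 3, 4, 5, 6, 7]
Cut edges: (1,2)

By max-flow min-cut theorem, max flow = min cut = 11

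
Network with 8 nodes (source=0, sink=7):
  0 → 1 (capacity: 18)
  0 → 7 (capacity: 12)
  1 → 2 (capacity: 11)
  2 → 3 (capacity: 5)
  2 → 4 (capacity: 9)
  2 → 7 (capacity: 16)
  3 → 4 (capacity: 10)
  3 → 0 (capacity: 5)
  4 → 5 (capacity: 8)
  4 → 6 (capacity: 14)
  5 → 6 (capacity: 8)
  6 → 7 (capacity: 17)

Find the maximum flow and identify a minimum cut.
Max flow = 23, Min cut edges: (0,7), (1,2)

Maximum flow: 23
Minimum cut: (0,7), (1,2)
Partition: S = [0, 1], T = [2, 3, 4, 5, 6, 7]

Max-flow min-cut theorem verified: both equal 23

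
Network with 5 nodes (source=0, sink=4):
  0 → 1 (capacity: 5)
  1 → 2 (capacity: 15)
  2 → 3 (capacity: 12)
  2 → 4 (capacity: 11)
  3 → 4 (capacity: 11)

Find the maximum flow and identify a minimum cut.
Max flow = 5, Min cut edges: (0,1)

Maximum flow: 5
Minimum cut: (0,1)
Partition: S = [0], T = [1, 2, 3, 4]

Max-flow min-cut theorem verified: both equal 5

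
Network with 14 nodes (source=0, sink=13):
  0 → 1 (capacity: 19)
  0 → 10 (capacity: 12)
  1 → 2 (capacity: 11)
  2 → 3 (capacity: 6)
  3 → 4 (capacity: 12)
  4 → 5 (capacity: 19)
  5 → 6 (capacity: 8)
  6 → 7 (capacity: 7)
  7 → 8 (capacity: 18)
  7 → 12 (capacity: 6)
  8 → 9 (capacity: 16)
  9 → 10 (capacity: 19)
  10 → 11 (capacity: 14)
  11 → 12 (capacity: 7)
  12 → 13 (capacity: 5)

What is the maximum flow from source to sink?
Maximum flow = 5

Max flow: 5

Flow assignment:
  0 → 1: 5/19
  1 → 2: 5/11
  2 → 3: 5/6
  3 → 4: 5/12
  4 → 5: 5/19
  5 → 6: 5/8
  6 → 7: 5/7
  7 → 12: 5/6
  12 → 13: 5/5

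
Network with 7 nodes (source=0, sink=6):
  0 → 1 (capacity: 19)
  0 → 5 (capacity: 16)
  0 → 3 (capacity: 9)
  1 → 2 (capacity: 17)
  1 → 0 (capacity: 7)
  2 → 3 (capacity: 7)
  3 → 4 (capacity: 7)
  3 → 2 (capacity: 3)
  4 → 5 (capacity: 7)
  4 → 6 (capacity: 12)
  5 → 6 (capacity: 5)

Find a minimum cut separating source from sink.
Min cut value = 12, edges: (3,4), (5,6)

Min cut value: 12
Partition: S = [0, 1, 2, 3, 5], T = [4, 6]
Cut edges: (3,4), (5,6)

By max-flow min-cut theorem, max flow = min cut = 12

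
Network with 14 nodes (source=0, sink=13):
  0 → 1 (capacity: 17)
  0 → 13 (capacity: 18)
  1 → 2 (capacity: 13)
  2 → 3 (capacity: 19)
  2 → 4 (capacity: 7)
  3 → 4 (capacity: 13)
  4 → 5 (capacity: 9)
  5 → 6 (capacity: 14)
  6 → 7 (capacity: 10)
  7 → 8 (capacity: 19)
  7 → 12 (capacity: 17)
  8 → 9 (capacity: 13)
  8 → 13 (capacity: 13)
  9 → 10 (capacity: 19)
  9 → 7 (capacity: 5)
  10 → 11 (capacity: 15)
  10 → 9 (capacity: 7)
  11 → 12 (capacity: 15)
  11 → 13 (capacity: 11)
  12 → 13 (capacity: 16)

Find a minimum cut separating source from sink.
Min cut value = 27, edges: (0,13), (4,5)

Min cut value: 27
Partition: S = [0, 1, 2, 3, 4], T = [5, 6, 7, 8, 9, 10, 11, 12, 13]
Cut edges: (0,13), (4,5)

By max-flow min-cut theorem, max flow = min cut = 27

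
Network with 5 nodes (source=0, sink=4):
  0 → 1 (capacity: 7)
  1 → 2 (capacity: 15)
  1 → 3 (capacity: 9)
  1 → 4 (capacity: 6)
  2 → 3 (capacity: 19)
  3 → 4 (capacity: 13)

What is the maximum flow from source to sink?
Maximum flow = 7

Max flow: 7

Flow assignment:
  0 → 1: 7/7
  1 → 3: 1/9
  1 → 4: 6/6
  3 → 4: 1/13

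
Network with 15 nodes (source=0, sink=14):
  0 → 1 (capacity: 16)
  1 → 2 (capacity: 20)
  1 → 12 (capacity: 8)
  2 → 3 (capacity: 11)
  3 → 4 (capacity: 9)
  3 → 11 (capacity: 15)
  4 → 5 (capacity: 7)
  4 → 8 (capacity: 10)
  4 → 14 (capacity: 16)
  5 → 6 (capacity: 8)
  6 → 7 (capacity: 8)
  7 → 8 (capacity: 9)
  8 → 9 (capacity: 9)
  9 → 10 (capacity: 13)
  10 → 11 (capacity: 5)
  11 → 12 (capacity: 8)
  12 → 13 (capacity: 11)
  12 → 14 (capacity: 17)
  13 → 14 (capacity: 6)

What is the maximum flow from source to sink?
Maximum flow = 16

Max flow: 16

Flow assignment:
  0 → 1: 16/16
  1 → 2: 8/20
  1 → 12: 8/8
  2 → 3: 8/11
  3 → 4: 8/9
  4 → 14: 8/16
  12 → 14: 8/17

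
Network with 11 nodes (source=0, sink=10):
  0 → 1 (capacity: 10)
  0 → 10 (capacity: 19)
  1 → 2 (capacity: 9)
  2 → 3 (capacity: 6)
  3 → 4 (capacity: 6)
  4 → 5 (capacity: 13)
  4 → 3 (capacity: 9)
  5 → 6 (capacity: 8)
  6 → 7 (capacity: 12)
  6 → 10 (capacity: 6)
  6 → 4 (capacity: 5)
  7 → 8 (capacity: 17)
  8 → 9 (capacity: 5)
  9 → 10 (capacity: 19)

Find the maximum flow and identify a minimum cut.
Max flow = 25, Min cut edges: (0,10), (3,4)

Maximum flow: 25
Minimum cut: (0,10), (3,4)
Partition: S = [0, 1, 2, 3], T = [4, 5, 6, 7, 8, 9, 10]

Max-flow min-cut theorem verified: both equal 25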